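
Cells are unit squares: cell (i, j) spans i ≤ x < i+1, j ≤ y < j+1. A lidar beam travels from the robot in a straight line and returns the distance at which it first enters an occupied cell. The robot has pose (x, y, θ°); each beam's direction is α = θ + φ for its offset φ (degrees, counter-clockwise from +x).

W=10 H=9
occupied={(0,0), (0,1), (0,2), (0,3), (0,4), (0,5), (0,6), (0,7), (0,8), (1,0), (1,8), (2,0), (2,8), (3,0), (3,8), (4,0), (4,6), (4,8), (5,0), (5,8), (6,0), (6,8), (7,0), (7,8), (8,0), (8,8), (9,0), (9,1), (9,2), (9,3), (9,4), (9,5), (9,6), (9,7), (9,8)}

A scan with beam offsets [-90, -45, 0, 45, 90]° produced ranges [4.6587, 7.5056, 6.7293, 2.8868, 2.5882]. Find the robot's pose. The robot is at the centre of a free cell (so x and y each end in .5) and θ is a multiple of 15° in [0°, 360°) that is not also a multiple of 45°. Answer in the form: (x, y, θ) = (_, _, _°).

(x, y, θ) = (7.5, 3.5, 195°)

Enumerate (i+0.5, j+0.5, θ) over the 55 free cells and 16 admissible headings. For each, cast all 5 beams and compare to the given ranges.
  (7.5, 1.5, 345°): beam 1 = 0.5176 ≠ 4.6587 ✗
  (1.5, 2.5, 30°): beam 1 = 1.7321 ≠ 4.6587 ✗
  (7.5, 6.5, 75°): beam 1 = 1.5529 ≠ 4.6587 ✗
  (2.5, 6.5, 330°): beam 1 = 3.0000 ≠ 4.6587 ✗
  …
  (7.5, 3.5, 195°): r_1=4.6587, r_2=7.5056, r_3=6.7293, r_4=2.8868, r_5=2.5882 — all match ✓
Only this pose fits every beam.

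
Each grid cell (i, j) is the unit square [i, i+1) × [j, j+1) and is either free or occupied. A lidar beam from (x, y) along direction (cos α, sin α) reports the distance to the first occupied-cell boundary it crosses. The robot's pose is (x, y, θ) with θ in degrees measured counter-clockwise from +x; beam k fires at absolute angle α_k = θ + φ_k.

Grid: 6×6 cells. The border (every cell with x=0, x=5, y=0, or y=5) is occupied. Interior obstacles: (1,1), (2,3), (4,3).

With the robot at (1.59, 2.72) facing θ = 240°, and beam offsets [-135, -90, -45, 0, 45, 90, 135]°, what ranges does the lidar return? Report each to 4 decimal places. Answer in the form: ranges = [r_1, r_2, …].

ranges = [2.2796, 0.6813, 0.6108, 0.8314, 0.7454, 3.4400, 1.0818]

beam 1: φ=-135°, α=105°
  d=(-0.2588,0.9659)  start (1,2)  tX=2.2796 tY=0.2899  stride 1/|dx|=3.8637 1/|dy|=1.0353
    cross y-line → (1,3), t=0.2899
    cross y-line → (1,4), t=1.3252
    cross x-line → (0,4), t=2.2796 (wall)
  → r_1 = 2.2796
beam 2: φ=-90°, α=150°
  d=(-0.8660,0.5000)  start (1,2)  tX=0.6813 tY=0.5600  stride 1/|dx|=1.1547 1/|dy|=2.0000
    cross y-line → (1,3), t=0.5600
    cross x-line → (0,3), t=0.6813 (wall)
  → r_2 = 0.6813
beam 3: φ=-45°, α=195°
  d=(-0.9659,-0.2588)  start (1,2)  tX=0.6108 tY=2.7819  stride 1/|dx|=1.0353 1/|dy|=3.8637
    cross x-line → (0,2), t=0.6108 (wall)
  → r_3 = 0.6108
beam 4: φ=0°, α=240°
  d=(-0.5000,-0.8660)  start (1,2)  tX=1.1800 tY=0.8314  stride 1/|dx|=2.0000 1/|dy|=1.1547
    cross y-line → (1,1), t=0.8314 (wall)
  → r_4 = 0.8314
beam 5: φ=45°, α=285°
  d=(0.2588,-0.9659)  start (1,2)  tX=1.5841 tY=0.7454  stride 1/|dx|=3.8637 1/|dy|=1.0353
    cross y-line → (1,1), t=0.7454 (wall)
  → r_5 = 0.7454
beam 6: φ=90°, α=330°
  d=(0.8660,-0.5000)  start (1,2)  tX=0.4734 tY=1.4400  stride 1/|dx|=1.1547 1/|dy|=2.0000
    cross x-line → (2,2), t=0.4734
    cross y-line → (2,1), t=1.4400
    cross x-line → (3,1), t=1.6281
    cross x-line → (4,1), t=2.7828
    cross y-line → (4,0), t=3.4400 (wall)
  → r_6 = 3.4400
beam 7: φ=135°, α=15°
  d=(0.9659,0.2588)  start (1,2)  tX=0.4245 tY=1.0818  stride 1/|dx|=1.0353 1/|dy|=3.8637
    cross x-line → (2,2), t=0.4245
    cross y-line → (2,3), t=1.0818 (wall)
  → r_7 = 1.0818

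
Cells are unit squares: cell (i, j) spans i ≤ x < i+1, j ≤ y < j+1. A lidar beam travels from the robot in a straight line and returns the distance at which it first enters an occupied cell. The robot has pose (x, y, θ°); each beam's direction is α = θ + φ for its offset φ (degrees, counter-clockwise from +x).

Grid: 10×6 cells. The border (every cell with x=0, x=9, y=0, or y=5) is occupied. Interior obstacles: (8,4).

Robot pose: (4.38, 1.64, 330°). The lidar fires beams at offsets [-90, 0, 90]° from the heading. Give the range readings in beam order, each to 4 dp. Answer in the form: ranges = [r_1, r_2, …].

beam 1: φ=-90°, α=240°
  direction (-0.5000, -0.8660); cell (4,1); t to first gridline: x 0.7600, y 0.7390 (then +2.0000 / +1.1547)
    (4,0) via y @ 0.7390  # hit
  → r_1 = 0.7390
beam 2: φ=0°, α=330°
  direction (0.8660, -0.5000); cell (4,1); t to first gridline: x 0.7159, y 1.2800 (then +1.1547 / +2.0000)
    (5,1) via x @ 0.7159
    (5,0) via y @ 1.2800  # hit
  → r_2 = 1.2800
beam 3: φ=90°, α=60°
  direction (0.5000, 0.8660); cell (4,1); t to first gridline: x 1.2400, y 0.4157 (then +2.0000 / +1.1547)
    (4,2) via y @ 0.4157
    (5,2) via x @ 1.2400
    (5,3) via y @ 1.5704
    (5,4) via y @ 2.7251
    (6,4) via x @ 3.2400
    (6,5) via y @ 3.8798  # hit
  → r_3 = 3.8798

ranges = [0.7390, 1.2800, 3.8798]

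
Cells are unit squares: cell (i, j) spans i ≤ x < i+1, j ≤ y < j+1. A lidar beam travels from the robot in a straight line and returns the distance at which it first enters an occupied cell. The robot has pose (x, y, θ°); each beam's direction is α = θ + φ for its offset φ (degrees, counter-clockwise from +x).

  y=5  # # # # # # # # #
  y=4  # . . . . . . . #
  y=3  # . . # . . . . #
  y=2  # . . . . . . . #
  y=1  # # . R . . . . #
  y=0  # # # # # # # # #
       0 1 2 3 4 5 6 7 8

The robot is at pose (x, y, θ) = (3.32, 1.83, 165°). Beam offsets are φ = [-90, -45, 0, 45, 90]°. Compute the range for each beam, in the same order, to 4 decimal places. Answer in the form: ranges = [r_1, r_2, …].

ranges = [1.2113, 3.6604, 2.4018, 1.5242, 0.8593]

beam 1: φ=-90°, α=75°
  direction (0.2588, 0.9659); cell (3,1); t to first gridline: x 2.6273, y 0.1760 (then +3.8637 / +1.0353)
    (3,2) via y @ 0.1760
    (3,3) via y @ 1.2113  # hit
  → r_1 = 1.2113
beam 2: φ=-45°, α=120°
  direction (-0.5000, 0.8660); cell (3,1); t to first gridline: x 0.6400, y 0.1963 (then +2.0000 / +1.1547)
    (3,2) via y @ 0.1963
    (2,2) via x @ 0.6400
    (2,3) via y @ 1.3510
    (2,4) via y @ 2.5057
    (1,4) via x @ 2.6400
    (1,5) via y @ 3.6604  # hit
  → r_2 = 3.6604
beam 3: φ=0°, α=165°
  direction (-0.9659, 0.2588); cell (3,1); t to first gridline: x 0.3313, y 0.6568 (then +1.0353 / +3.8637)
    (2,1) via x @ 0.3313
    (2,2) via y @ 0.6568
    (1,2) via x @ 1.3666
    (0,2) via x @ 2.4018  # hit
  → r_3 = 2.4018
beam 4: φ=45°, α=210°
  direction (-0.8660, -0.5000); cell (3,1); t to first gridline: x 0.3695, y 1.6600 (then +1.1547 / +2.0000)
    (2,1) via x @ 0.3695
    (1,1) via x @ 1.5242  # hit
  → r_4 = 1.5242
beam 5: φ=90°, α=255°
  direction (-0.2588, -0.9659); cell (3,1); t to first gridline: x 1.2364, y 0.8593 (then +3.8637 / +1.0353)
    (3,0) via y @ 0.8593  # hit
  → r_5 = 0.8593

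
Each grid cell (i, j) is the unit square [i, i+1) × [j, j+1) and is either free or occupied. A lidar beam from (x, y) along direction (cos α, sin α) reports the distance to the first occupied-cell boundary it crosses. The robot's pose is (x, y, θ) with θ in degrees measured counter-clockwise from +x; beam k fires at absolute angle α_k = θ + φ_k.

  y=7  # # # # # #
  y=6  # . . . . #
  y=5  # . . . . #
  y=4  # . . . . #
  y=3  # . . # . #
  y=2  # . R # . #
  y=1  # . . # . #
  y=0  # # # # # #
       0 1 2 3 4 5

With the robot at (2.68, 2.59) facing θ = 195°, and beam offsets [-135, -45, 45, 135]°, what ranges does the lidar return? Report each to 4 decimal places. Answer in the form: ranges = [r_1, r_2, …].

beam 1: φ=-135°, α=60°
  direction (0.5000, 0.8660); cell (2,2); t to first gridline: x 0.6400, y 0.4734 (then +2.0000 / +1.1547)
    (2,3) via y @ 0.4734
    (3,3) via x @ 0.6400  # hit
  → r_1 = 0.6400
beam 2: φ=-45°, α=150°
  direction (-0.8660, 0.5000); cell (2,2); t to first gridline: x 0.7852, y 0.8200 (then +1.1547 / +2.0000)
    (1,2) via x @ 0.7852
    (1,3) via y @ 0.8200
    (0,3) via x @ 1.9399  # hit
  → r_2 = 1.9399
beam 3: φ=45°, α=240°
  direction (-0.5000, -0.8660); cell (2,2); t to first gridline: x 1.3600, y 0.6813 (then +2.0000 / +1.1547)
    (2,1) via y @ 0.6813
    (1,1) via x @ 1.3600
    (1,0) via y @ 1.8360  # hit
  → r_3 = 1.8360
beam 4: φ=135°, α=330°
  direction (0.8660, -0.5000); cell (2,2); t to first gridline: x 0.3695, y 1.1800 (then +1.1547 / +2.0000)
    (3,2) via x @ 0.3695  # hit
  → r_4 = 0.3695

ranges = [0.6400, 1.9399, 1.8360, 0.3695]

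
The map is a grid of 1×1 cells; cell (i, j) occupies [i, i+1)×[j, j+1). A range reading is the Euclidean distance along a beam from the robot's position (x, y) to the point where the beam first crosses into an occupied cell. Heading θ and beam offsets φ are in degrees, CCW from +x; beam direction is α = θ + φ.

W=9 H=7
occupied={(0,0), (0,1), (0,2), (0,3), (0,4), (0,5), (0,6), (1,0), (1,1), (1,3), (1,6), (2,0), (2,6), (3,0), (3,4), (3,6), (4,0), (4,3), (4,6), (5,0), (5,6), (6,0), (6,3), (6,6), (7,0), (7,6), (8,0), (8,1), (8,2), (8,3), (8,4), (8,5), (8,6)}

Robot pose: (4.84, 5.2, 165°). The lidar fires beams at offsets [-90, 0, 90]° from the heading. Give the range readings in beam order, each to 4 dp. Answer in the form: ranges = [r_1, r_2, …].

beam 1: φ=-90°, α=75°
  cosα=0.2588 sinα=0.9659 | (4,5) | tMaxX 0.6182 tMaxY 0.8282 | tΔX 3.8637 tΔY 1.0353
    t=0.6182 [x] (5,5)
    t=0.8282 [y] (5,6) — stop
  → r_1 = 0.8282
beam 2: φ=0°, α=165°
  cosα=-0.9659 sinα=0.2588 | (4,5) | tMaxX 0.8696 tMaxY 3.0910 | tΔX 1.0353 tΔY 3.8637
    t=0.8696 [x] (3,5)
    t=1.9049 [x] (2,5)
    t=2.9402 [x] (1,5)
    t=3.0910 [y] (1,6) — stop
  → r_2 = 3.0910
beam 3: φ=90°, α=255°
  cosα=-0.2588 sinα=-0.9659 | (4,5) | tMaxX 3.2455 tMaxY 0.2071 | tΔX 3.8637 tΔY 1.0353
    t=0.2071 [y] (4,4)
    t=1.2423 [y] (4,3) — stop
  → r_3 = 1.2423

ranges = [0.8282, 3.0910, 1.2423]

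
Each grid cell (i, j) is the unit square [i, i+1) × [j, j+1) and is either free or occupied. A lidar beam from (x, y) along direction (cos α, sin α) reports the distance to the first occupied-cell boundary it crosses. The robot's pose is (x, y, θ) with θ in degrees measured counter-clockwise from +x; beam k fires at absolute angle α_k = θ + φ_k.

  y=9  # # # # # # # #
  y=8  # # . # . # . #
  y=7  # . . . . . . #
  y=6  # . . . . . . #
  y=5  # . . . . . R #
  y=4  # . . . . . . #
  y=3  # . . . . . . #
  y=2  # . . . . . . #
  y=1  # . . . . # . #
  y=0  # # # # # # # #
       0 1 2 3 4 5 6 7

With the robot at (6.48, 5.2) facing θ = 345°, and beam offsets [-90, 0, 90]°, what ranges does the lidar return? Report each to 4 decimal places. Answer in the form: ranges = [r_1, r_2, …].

beam 1: φ=-90°, α=255°
  cosα=-0.2588 sinα=-0.9659 | (6,5) | tMaxX 1.8546 tMaxY 0.2071 | tΔX 3.8637 tΔY 1.0353
    t=0.2071 [y] (6,4)
    t=1.2423 [y] (6,3)
    t=1.8546 [x] (5,3)
    t=2.2776 [y] (5,2)
    t=3.3129 [y] (5,1) — stop
  → r_1 = 3.3129
beam 2: φ=0°, α=345°
  cosα=0.9659 sinα=-0.2588 | (6,5) | tMaxX 0.5383 tMaxY 0.7727 | tΔX 1.0353 tΔY 3.8637
    t=0.5383 [x] (7,5) — stop
  → r_2 = 0.5383
beam 3: φ=90°, α=75°
  cosα=0.2588 sinα=0.9659 | (6,5) | tMaxX 2.0091 tMaxY 0.8282 | tΔX 3.8637 tΔY 1.0353
    t=0.8282 [y] (6,6)
    t=1.8635 [y] (6,7)
    t=2.0091 [x] (7,7) — stop
  → r_3 = 2.0091

ranges = [3.3129, 0.5383, 2.0091]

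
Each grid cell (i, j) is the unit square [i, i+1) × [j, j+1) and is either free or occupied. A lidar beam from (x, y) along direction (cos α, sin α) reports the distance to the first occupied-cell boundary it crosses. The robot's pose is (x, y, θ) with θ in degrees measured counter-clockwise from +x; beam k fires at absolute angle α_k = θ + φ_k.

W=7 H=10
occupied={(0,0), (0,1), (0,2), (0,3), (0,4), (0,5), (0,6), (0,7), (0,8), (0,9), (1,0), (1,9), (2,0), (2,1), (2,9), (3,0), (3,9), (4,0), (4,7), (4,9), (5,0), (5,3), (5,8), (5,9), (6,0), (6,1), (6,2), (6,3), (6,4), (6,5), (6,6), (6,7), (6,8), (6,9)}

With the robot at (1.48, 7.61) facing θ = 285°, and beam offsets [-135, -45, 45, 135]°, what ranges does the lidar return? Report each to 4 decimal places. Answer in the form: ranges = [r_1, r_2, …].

beam 1: φ=-135°, α=150°
  dir = (cos 150°, sin 150°) = (-0.8660, 0.5000); from cell (1,7)
  next x-line at t=0.5543, next y-line at t=0.7800; Δt_x=1.1547, Δt_y=2.0000
    x: enter (0,7) at t=0.5543 ← occupied
  → r_1 = 0.5543
beam 2: φ=-45°, α=240°
  dir = (cos 240°, sin 240°) = (-0.5000, -0.8660); from cell (1,7)
  next x-line at t=0.9600, next y-line at t=0.7044; Δt_x=2.0000, Δt_y=1.1547
    y: enter (1,6) at t=0.7044
    x: enter (0,6) at t=0.9600 ← occupied
  → r_2 = 0.9600
beam 3: φ=45°, α=330°
  dir = (cos 330°, sin 330°) = (0.8660, -0.5000); from cell (1,7)
  next x-line at t=0.6004, next y-line at t=1.2200; Δt_x=1.1547, Δt_y=2.0000
    x: enter (2,7) at t=0.6004
    y: enter (2,6) at t=1.2200
    x: enter (3,6) at t=1.7551
    x: enter (4,6) at t=2.9098
    y: enter (4,5) at t=3.2200
    x: enter (5,5) at t=4.0645
    x: enter (6,5) at t=5.2192 ← occupied
  → r_3 = 5.2192
beam 4: φ=135°, α=60°
  dir = (cos 60°, sin 60°) = (0.5000, 0.8660); from cell (1,7)
  next x-line at t=1.0400, next y-line at t=0.4503; Δt_x=2.0000, Δt_y=1.1547
    y: enter (1,8) at t=0.4503
    x: enter (2,8) at t=1.0400
    y: enter (2,9) at t=1.6050 ← occupied
  → r_4 = 1.6050

ranges = [0.5543, 0.9600, 5.2192, 1.6050]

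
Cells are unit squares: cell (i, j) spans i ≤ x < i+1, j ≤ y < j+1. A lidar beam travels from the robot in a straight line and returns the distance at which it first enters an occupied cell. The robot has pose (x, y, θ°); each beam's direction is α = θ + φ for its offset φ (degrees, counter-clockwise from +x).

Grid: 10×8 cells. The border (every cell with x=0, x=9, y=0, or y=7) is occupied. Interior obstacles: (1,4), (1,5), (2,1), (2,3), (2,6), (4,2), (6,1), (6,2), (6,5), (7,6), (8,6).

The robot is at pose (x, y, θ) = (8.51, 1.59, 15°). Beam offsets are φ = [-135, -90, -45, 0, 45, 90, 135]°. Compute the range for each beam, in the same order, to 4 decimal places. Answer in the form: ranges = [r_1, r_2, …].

beam 1: φ=-135°, α=240°
  cosα=-0.5000 sinα=-0.8660 | (8,1) | tMaxX 1.0200 tMaxY 0.6813 | tΔX 2.0000 tΔY 1.1547
    t=0.6813 [y] (8,0) — stop
  → r_1 = 0.6813
beam 2: φ=-90°, α=285°
  cosα=0.2588 sinα=-0.9659 | (8,1) | tMaxX 1.8932 tMaxY 0.6108 | tΔX 3.8637 tΔY 1.0353
    t=0.6108 [y] (8,0) — stop
  → r_2 = 0.6108
beam 3: φ=-45°, α=330°
  cosα=0.8660 sinα=-0.5000 | (8,1) | tMaxX 0.5658 tMaxY 1.1800 | tΔX 1.1547 tΔY 2.0000
    t=0.5658 [x] (9,1) — stop
  → r_3 = 0.5658
beam 4: φ=0°, α=15°
  cosα=0.9659 sinα=0.2588 | (8,1) | tMaxX 0.5073 tMaxY 1.5841 | tΔX 1.0353 tΔY 3.8637
    t=0.5073 [x] (9,1) — stop
  → r_4 = 0.5073
beam 5: φ=45°, α=60°
  cosα=0.5000 sinα=0.8660 | (8,1) | tMaxX 0.9800 tMaxY 0.4734 | tΔX 2.0000 tΔY 1.1547
    t=0.4734 [y] (8,2)
    t=0.9800 [x] (9,2) — stop
  → r_5 = 0.9800
beam 6: φ=90°, α=105°
  cosα=-0.2588 sinα=0.9659 | (8,1) | tMaxX 1.9705 tMaxY 0.4245 | tΔX 3.8637 tΔY 1.0353
    t=0.4245 [y] (8,2)
    t=1.4597 [y] (8,3)
    t=1.9705 [x] (7,3)
    t=2.4950 [y] (7,4)
    t=3.5303 [y] (7,5)
    t=4.5656 [y] (7,6) — stop
  → r_6 = 4.5656
beam 7: φ=135°, α=150°
  cosα=-0.8660 sinα=0.5000 | (8,1) | tMaxX 0.5889 tMaxY 0.8200 | tΔX 1.1547 tΔY 2.0000
    t=0.5889 [x] (7,1)
    t=0.8200 [y] (7,2)
    t=1.7436 [x] (6,2) — stop
  → r_7 = 1.7436

ranges = [0.6813, 0.6108, 0.5658, 0.5073, 0.9800, 4.5656, 1.7436]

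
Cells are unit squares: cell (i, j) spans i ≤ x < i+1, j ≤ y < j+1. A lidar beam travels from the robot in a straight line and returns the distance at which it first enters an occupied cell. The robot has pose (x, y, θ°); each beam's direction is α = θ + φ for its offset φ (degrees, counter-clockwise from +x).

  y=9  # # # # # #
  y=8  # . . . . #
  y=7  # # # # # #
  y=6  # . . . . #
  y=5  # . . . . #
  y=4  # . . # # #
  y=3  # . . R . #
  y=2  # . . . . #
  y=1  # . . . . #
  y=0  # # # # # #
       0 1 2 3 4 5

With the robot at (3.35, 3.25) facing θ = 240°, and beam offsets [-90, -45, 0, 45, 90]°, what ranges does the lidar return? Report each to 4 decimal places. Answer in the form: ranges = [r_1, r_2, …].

beam 1: φ=-90°, α=150°
  d=(-0.8660,0.5000)  start (3,3)  tX=0.4041 tY=1.5000  stride 1/|dx|=1.1547 1/|dy|=2.0000
    cross x-line → (2,3), t=0.4041
    cross y-line → (2,4), t=1.5000
    cross x-line → (1,4), t=1.5588
    cross x-line → (0,4), t=2.7135 (wall)
  → r_1 = 2.7135
beam 2: φ=-45°, α=195°
  d=(-0.9659,-0.2588)  start (3,3)  tX=0.3623 tY=0.9659  stride 1/|dx|=1.0353 1/|dy|=3.8637
    cross x-line → (2,3), t=0.3623
    cross y-line → (2,2), t=0.9659
    cross x-line → (1,2), t=1.3976
    cross x-line → (0,2), t=2.4329 (wall)
  → r_2 = 2.4329
beam 3: φ=0°, α=240°
  d=(-0.5000,-0.8660)  start (3,3)  tX=0.7000 tY=0.2887  stride 1/|dx|=2.0000 1/|dy|=1.1547
    cross y-line → (3,2), t=0.2887
    cross x-line → (2,2), t=0.7000
    cross y-line → (2,1), t=1.4434
    cross y-line → (2,0), t=2.5981 (wall)
  → r_3 = 2.5981
beam 4: φ=45°, α=285°
  d=(0.2588,-0.9659)  start (3,3)  tX=2.5114 tY=0.2588  stride 1/|dx|=3.8637 1/|dy|=1.0353
    cross y-line → (3,2), t=0.2588
    cross y-line → (3,1), t=1.2941
    cross y-line → (3,0), t=2.3294 (wall)
  → r_4 = 2.3294
beam 5: φ=90°, α=330°
  d=(0.8660,-0.5000)  start (3,3)  tX=0.7506 tY=0.5000  stride 1/|dx|=1.1547 1/|dy|=2.0000
    cross y-line → (3,2), t=0.5000
    cross x-line → (4,2), t=0.7506
    cross x-line → (5,2), t=1.9053 (wall)
  → r_5 = 1.9053

ranges = [2.7135, 2.4329, 2.5981, 2.3294, 1.9053]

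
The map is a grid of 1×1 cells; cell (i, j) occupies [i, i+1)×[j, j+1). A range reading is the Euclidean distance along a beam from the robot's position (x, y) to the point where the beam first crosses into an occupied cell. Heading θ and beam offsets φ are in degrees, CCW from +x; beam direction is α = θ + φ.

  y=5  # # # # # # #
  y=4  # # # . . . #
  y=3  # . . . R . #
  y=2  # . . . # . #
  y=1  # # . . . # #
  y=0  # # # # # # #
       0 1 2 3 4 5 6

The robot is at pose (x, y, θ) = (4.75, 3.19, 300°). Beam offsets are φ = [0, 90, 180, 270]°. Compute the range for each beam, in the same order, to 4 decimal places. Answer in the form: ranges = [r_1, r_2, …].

beam 1: φ=0°, α=300°
  direction (0.5000, -0.8660); cell (4,3); t to first gridline: x 0.5000, y 0.2194 (then +2.0000 / +1.1547)
    (4,2) via y @ 0.2194  # hit
  → r_1 = 0.2194
beam 2: φ=90°, α=30°
  direction (0.8660, 0.5000); cell (4,3); t to first gridline: x 0.2887, y 1.6200 (then +1.1547 / +2.0000)
    (5,3) via x @ 0.2887
    (6,3) via x @ 1.4434  # hit
  → r_2 = 1.4434
beam 3: φ=180°, α=120°
  direction (-0.5000, 0.8660); cell (4,3); t to first gridline: x 1.5000, y 0.9353 (then +2.0000 / +1.1547)
    (4,4) via y @ 0.9353
    (3,4) via x @ 1.5000
    (3,5) via y @ 2.0900  # hit
  → r_3 = 2.0900
beam 4: φ=270°, α=210°
  direction (-0.8660, -0.5000); cell (4,3); t to first gridline: x 0.8660, y 0.3800 (then +1.1547 / +2.0000)
    (4,2) via y @ 0.3800  # hit
  → r_4 = 0.3800

ranges = [0.2194, 1.4434, 2.0900, 0.3800]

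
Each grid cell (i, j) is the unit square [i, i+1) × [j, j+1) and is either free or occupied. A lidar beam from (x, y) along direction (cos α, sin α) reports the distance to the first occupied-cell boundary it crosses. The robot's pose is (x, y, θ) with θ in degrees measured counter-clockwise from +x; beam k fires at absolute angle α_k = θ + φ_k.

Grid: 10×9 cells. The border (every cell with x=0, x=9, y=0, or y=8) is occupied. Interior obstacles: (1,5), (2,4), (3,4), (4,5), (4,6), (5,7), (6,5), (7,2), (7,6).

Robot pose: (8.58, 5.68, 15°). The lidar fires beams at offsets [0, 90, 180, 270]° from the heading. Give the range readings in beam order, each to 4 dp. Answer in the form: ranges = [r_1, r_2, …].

ranges = [0.4348, 2.4018, 1.6357, 1.6228]

beam 1: φ=0°, α=15°
  d=(0.9659,0.2588)  start (8,5)  tX=0.4348 tY=1.2364  stride 1/|dx|=1.0353 1/|dy|=3.8637
    cross x-line → (9,5), t=0.4348 (wall)
  → r_1 = 0.4348
beam 2: φ=90°, α=105°
  d=(-0.2588,0.9659)  start (8,5)  tX=2.2409 tY=0.3313  stride 1/|dx|=3.8637 1/|dy|=1.0353
    cross y-line → (8,6), t=0.3313
    cross y-line → (8,7), t=1.3666
    cross x-line → (7,7), t=2.2409
    cross y-line → (7,8), t=2.4018 (wall)
  → r_2 = 2.4018
beam 3: φ=180°, α=195°
  d=(-0.9659,-0.2588)  start (8,5)  tX=0.6005 tY=2.6273  stride 1/|dx|=1.0353 1/|dy|=3.8637
    cross x-line → (7,5), t=0.6005
    cross x-line → (6,5), t=1.6357 (wall)
  → r_3 = 1.6357
beam 4: φ=270°, α=285°
  d=(0.2588,-0.9659)  start (8,5)  tX=1.6228 tY=0.7040  stride 1/|dx|=3.8637 1/|dy|=1.0353
    cross y-line → (8,4), t=0.7040
    cross x-line → (9,4), t=1.6228 (wall)
  → r_4 = 1.6228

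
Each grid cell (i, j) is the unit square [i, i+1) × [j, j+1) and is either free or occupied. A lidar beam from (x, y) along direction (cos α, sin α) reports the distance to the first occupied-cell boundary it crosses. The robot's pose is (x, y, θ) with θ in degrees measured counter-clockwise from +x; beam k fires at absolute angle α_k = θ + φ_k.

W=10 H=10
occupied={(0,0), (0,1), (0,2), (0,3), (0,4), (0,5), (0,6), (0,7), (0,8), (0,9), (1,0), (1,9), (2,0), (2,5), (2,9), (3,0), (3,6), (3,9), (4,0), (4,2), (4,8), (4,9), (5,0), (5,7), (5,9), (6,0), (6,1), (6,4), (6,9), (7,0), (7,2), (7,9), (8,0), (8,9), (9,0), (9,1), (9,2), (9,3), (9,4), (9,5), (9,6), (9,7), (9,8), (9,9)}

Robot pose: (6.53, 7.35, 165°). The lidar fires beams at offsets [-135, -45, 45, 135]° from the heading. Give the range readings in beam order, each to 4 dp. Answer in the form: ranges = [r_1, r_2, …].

beam 1: φ=-135°, α=30°
  dir = (cos 30°, sin 30°) = (0.8660, 0.5000); from cell (6,7)
  next x-line at t=0.5427, next y-line at t=1.3000; Δt_x=1.1547, Δt_y=2.0000
    x: enter (7,7) at t=0.5427
    y: enter (7,8) at t=1.3000
    x: enter (8,8) at t=1.6974
    x: enter (9,8) at t=2.8521 ← occupied
  → r_1 = 2.8521
beam 2: φ=-45°, α=120°
  dir = (cos 120°, sin 120°) = (-0.5000, 0.8660); from cell (6,7)
  next x-line at t=1.0600, next y-line at t=0.7506; Δt_x=2.0000, Δt_y=1.1547
    y: enter (6,8) at t=0.7506
    x: enter (5,8) at t=1.0600
    y: enter (5,9) at t=1.9053 ← occupied
  → r_2 = 1.9053
beam 3: φ=45°, α=210°
  dir = (cos 210°, sin 210°) = (-0.8660, -0.5000); from cell (6,7)
  next x-line at t=0.6120, next y-line at t=0.7000; Δt_x=1.1547, Δt_y=2.0000
    x: enter (5,7) at t=0.6120 ← occupied
  → r_3 = 0.6120
beam 4: φ=135°, α=300°
  dir = (cos 300°, sin 300°) = (0.5000, -0.8660); from cell (6,7)
  next x-line at t=0.9400, next y-line at t=0.4041; Δt_x=2.0000, Δt_y=1.1547
    y: enter (6,6) at t=0.4041
    x: enter (7,6) at t=0.9400
    y: enter (7,5) at t=1.5588
    y: enter (7,4) at t=2.7135
    x: enter (8,4) at t=2.9400
    y: enter (8,3) at t=3.8682
    x: enter (9,3) at t=4.9400 ← occupied
  → r_4 = 4.9400

ranges = [2.8521, 1.9053, 0.6120, 4.9400]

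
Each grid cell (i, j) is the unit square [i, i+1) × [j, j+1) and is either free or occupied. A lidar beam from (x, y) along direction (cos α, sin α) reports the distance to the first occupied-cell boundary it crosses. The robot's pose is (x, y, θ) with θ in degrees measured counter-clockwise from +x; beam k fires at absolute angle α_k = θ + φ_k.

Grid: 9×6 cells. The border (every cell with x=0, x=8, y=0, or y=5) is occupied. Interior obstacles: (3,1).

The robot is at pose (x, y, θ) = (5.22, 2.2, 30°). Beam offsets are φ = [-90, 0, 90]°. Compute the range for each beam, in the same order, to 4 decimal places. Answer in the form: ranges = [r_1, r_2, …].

ranges = [1.3856, 3.2101, 3.2332]

beam 1: φ=-90°, α=300°
  d=(0.5000,-0.8660)  start (5,2)  tX=1.5600 tY=0.2309  stride 1/|dx|=2.0000 1/|dy|=1.1547
    cross y-line → (5,1), t=0.2309
    cross y-line → (5,0), t=1.3856 (wall)
  → r_1 = 1.3856
beam 2: φ=0°, α=30°
  d=(0.8660,0.5000)  start (5,2)  tX=0.9007 tY=1.6000  stride 1/|dx|=1.1547 1/|dy|=2.0000
    cross x-line → (6,2), t=0.9007
    cross y-line → (6,3), t=1.6000
    cross x-line → (7,3), t=2.0554
    cross x-line → (8,3), t=3.2101 (wall)
  → r_2 = 3.2101
beam 3: φ=90°, α=120°
  d=(-0.5000,0.8660)  start (5,2)  tX=0.4400 tY=0.9238  stride 1/|dx|=2.0000 1/|dy|=1.1547
    cross x-line → (4,2), t=0.4400
    cross y-line → (4,3), t=0.9238
    cross y-line → (4,4), t=2.0785
    cross x-line → (3,4), t=2.4400
    cross y-line → (3,5), t=3.2332 (wall)
  → r_3 = 3.2332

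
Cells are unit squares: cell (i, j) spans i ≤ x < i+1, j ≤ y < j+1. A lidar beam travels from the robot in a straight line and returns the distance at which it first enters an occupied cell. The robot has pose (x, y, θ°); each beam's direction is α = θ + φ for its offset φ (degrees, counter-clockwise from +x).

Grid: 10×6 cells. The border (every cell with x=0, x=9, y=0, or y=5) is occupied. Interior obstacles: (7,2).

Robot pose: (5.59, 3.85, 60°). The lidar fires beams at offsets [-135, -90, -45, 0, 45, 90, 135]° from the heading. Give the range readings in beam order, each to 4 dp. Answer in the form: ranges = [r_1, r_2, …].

ranges = [2.9505, 1.7000, 3.5303, 1.3279, 1.1906, 2.3000, 4.7519]

beam 1: φ=-135°, α=285°
  d=(0.2588,-0.9659)  start (5,3)  tX=1.5841 tY=0.8800  stride 1/|dx|=3.8637 1/|dy|=1.0353
    cross y-line → (5,2), t=0.8800
    cross x-line → (6,2), t=1.5841
    cross y-line → (6,1), t=1.9153
    cross y-line → (6,0), t=2.9505 (wall)
  → r_1 = 2.9505
beam 2: φ=-90°, α=330°
  d=(0.8660,-0.5000)  start (5,3)  tX=0.4734 tY=1.7000  stride 1/|dx|=1.1547 1/|dy|=2.0000
    cross x-line → (6,3), t=0.4734
    cross x-line → (7,3), t=1.6281
    cross y-line → (7,2), t=1.7000 (wall)
  → r_2 = 1.7000
beam 3: φ=-45°, α=15°
  d=(0.9659,0.2588)  start (5,3)  tX=0.4245 tY=0.5796  stride 1/|dx|=1.0353 1/|dy|=3.8637
    cross x-line → (6,3), t=0.4245
    cross y-line → (6,4), t=0.5796
    cross x-line → (7,4), t=1.4597
    cross x-line → (8,4), t=2.4950
    cross x-line → (9,4), t=3.5303 (wall)
  → r_3 = 3.5303
beam 4: φ=0°, α=60°
  d=(0.5000,0.8660)  start (5,3)  tX=0.8200 tY=0.1732  stride 1/|dx|=2.0000 1/|dy|=1.1547
    cross y-line → (5,4), t=0.1732
    cross x-line → (6,4), t=0.8200
    cross y-line → (6,5), t=1.3279 (wall)
  → r_4 = 1.3279
beam 5: φ=45°, α=105°
  d=(-0.2588,0.9659)  start (5,3)  tX=2.2796 tY=0.1553  stride 1/|dx|=3.8637 1/|dy|=1.0353
    cross y-line → (5,4), t=0.1553
    cross y-line → (5,5), t=1.1906 (wall)
  → r_5 = 1.1906
beam 6: φ=90°, α=150°
  d=(-0.8660,0.5000)  start (5,3)  tX=0.6813 tY=0.3000  stride 1/|dx|=1.1547 1/|dy|=2.0000
    cross y-line → (5,4), t=0.3000
    cross x-line → (4,4), t=0.6813
    cross x-line → (3,4), t=1.8360
    cross y-line → (3,5), t=2.3000 (wall)
  → r_6 = 2.3000
beam 7: φ=135°, α=195°
  d=(-0.9659,-0.2588)  start (5,3)  tX=0.6108 tY=3.2841  stride 1/|dx|=1.0353 1/|dy|=3.8637
    cross x-line → (4,3), t=0.6108
    cross x-line → (3,3), t=1.6461
    cross x-line → (2,3), t=2.6814
    cross y-line → (2,2), t=3.2841
    cross x-line → (1,2), t=3.7166
    cross x-line → (0,2), t=4.7519 (wall)
  → r_7 = 4.7519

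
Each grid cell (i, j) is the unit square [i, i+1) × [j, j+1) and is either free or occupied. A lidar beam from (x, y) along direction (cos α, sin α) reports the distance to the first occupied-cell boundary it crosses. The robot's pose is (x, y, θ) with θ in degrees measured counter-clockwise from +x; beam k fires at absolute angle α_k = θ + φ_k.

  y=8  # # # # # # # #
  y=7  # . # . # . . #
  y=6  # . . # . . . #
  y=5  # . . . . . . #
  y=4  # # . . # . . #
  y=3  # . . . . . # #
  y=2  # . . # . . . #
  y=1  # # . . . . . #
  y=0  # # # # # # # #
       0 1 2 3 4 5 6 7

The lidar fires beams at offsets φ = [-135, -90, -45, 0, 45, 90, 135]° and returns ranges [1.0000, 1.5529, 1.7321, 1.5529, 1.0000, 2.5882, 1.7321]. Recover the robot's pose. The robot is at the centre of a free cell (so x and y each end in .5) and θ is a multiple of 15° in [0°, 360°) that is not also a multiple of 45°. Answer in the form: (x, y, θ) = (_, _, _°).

The pose lattice has 34·16 = 544 candidates. Test each by forward raycasting.
  (5.5, 4.5, 150°): beam 1 = 1.5529 ≠ 1.0000 ✗
  (3.5, 1.5, 60°): beam 1 = 0.5176 ≠ 1.0000 ✗
  (5.5, 4.5, 165°): beam 1 = 1.7321 ≠ 1.0000 ✗
  …
  (2.5, 5.5, 195°): r_1=1.0000, r_2=1.5529, r_3=1.7321, r_4=1.5529, r_5=1.0000, r_6=2.5882, r_7=1.7321 — all match ✓
Only this pose fits every beam.

(x, y, θ) = (2.5, 5.5, 195°)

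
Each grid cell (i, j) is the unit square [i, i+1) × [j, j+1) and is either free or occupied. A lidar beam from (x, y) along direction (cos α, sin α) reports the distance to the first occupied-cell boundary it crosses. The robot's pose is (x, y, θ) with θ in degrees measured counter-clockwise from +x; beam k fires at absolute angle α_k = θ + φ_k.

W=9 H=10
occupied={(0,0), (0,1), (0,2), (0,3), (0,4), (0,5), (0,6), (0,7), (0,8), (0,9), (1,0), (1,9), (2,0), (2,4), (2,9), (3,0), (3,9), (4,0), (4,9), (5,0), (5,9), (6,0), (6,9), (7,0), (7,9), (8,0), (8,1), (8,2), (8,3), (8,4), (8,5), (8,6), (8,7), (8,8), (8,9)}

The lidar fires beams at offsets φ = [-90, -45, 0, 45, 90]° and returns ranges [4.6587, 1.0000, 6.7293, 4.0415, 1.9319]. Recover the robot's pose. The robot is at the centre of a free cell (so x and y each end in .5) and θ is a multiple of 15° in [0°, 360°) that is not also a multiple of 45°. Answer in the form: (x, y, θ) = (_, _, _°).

(x, y, θ) = (1.5, 5.5, 15°)

Enumerate (i+0.5, j+0.5, θ) over the 55 free cells and 16 admissible headings. For each, cast all 5 beams and compare to the given ranges.
  (7.5, 2.5, 105°): beam 1 = 0.5176 ≠ 4.6587 ✗
  (7.5, 1.5, 345°): beam 1 = 0.5176 ≠ 4.6587 ✗
  (7.5, 2.5, 15°): beam 1 = 1.5529 ≠ 4.6587 ✗
  (7.5, 3.5, 165°): beam 1 = 1.9319 ≠ 4.6587 ✗
  (5.5, 6.5, 195°): beam 1 = 2.5882 ≠ 4.6587 ✗
  …
  (1.5, 5.5, 15°): r_1=4.6587, r_2=1.0000, r_3=6.7293, r_4=4.0415, r_5=1.9319 — all match ✓
Only this pose fits every beam.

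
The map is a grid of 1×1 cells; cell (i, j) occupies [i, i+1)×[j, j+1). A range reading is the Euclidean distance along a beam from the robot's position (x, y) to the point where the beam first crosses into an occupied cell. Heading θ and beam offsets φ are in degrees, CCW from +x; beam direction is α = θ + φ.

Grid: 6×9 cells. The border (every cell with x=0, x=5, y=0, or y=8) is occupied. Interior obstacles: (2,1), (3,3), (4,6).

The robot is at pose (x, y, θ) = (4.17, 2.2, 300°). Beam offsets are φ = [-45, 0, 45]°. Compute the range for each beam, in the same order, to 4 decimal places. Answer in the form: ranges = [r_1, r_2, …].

ranges = [1.2423, 1.3856, 0.8593]

beam 1: φ=-45°, α=255°
  cosα=-0.2588 sinα=-0.9659 | (4,2) | tMaxX 0.6568 tMaxY 0.2071 | tΔX 3.8637 tΔY 1.0353
    t=0.2071 [y] (4,1)
    t=0.6568 [x] (3,1)
    t=1.2423 [y] (3,0) — stop
  → r_1 = 1.2423
beam 2: φ=0°, α=300°
  cosα=0.5000 sinα=-0.8660 | (4,2) | tMaxX 1.6600 tMaxY 0.2309 | tΔX 2.0000 tΔY 1.1547
    t=0.2309 [y] (4,1)
    t=1.3856 [y] (4,0) — stop
  → r_2 = 1.3856
beam 3: φ=45°, α=345°
  cosα=0.9659 sinα=-0.2588 | (4,2) | tMaxX 0.8593 tMaxY 0.7727 | tΔX 1.0353 tΔY 3.8637
    t=0.7727 [y] (4,1)
    t=0.8593 [x] (5,1) — stop
  → r_3 = 0.8593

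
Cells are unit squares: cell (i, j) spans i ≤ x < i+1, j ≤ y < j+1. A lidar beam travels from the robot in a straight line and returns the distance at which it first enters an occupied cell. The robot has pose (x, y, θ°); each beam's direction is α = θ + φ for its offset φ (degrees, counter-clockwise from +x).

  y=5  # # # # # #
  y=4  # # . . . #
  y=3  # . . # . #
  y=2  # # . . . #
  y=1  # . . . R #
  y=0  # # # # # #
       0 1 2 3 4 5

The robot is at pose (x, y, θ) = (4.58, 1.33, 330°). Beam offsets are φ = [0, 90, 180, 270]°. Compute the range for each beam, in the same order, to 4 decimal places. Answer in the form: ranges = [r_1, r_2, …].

ranges = [0.4850, 0.8400, 2.9791, 0.3811]

beam 1: φ=0°, α=330°
  direction (0.8660, -0.5000); cell (4,1); t to first gridline: x 0.4850, y 0.6600 (then +1.1547 / +2.0000)
    (5,1) via x @ 0.4850  # hit
  → r_1 = 0.4850
beam 2: φ=90°, α=60°
  direction (0.5000, 0.8660); cell (4,1); t to first gridline: x 0.8400, y 0.7736 (then +2.0000 / +1.1547)
    (4,2) via y @ 0.7736
    (5,2) via x @ 0.8400  # hit
  → r_2 = 0.8400
beam 3: φ=180°, α=150°
  direction (-0.8660, 0.5000); cell (4,1); t to first gridline: x 0.6697, y 1.3400 (then +1.1547 / +2.0000)
    (3,1) via x @ 0.6697
    (3,2) via y @ 1.3400
    (2,2) via x @ 1.8244
    (1,2) via x @ 2.9791  # hit
  → r_3 = 2.9791
beam 4: φ=270°, α=240°
  direction (-0.5000, -0.8660); cell (4,1); t to first gridline: x 1.1600, y 0.3811 (then +2.0000 / +1.1547)
    (4,0) via y @ 0.3811  # hit
  → r_4 = 0.3811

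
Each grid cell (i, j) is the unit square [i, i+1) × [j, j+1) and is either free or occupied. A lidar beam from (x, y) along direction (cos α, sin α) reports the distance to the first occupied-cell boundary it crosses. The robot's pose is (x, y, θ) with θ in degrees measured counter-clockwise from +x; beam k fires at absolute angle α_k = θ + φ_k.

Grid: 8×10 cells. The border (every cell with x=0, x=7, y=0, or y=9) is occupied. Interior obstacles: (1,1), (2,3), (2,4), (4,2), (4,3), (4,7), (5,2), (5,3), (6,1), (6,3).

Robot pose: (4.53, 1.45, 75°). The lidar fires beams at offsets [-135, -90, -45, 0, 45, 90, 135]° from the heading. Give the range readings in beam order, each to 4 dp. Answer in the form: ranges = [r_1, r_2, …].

ranges = [0.5196, 1.5219, 1.1000, 0.5694, 0.6351, 3.6545, 0.9000]

beam 1: φ=-135°, α=300°
  cosα=0.5000 sinα=-0.8660 | (4,1) | tMaxX 0.9400 tMaxY 0.5196 | tΔX 2.0000 tΔY 1.1547
    t=0.5196 [y] (4,0) — stop
  → r_1 = 0.5196
beam 2: φ=-90°, α=345°
  cosα=0.9659 sinα=-0.2588 | (4,1) | tMaxX 0.4866 tMaxY 1.7387 | tΔX 1.0353 tΔY 3.8637
    t=0.4866 [x] (5,1)
    t=1.5219 [x] (6,1) — stop
  → r_2 = 1.5219
beam 3: φ=-45°, α=30°
  cosα=0.8660 sinα=0.5000 | (4,1) | tMaxX 0.5427 tMaxY 1.1000 | tΔX 1.1547 tΔY 2.0000
    t=0.5427 [x] (5,1)
    t=1.1000 [y] (5,2) — stop
  → r_3 = 1.1000
beam 4: φ=0°, α=75°
  cosα=0.2588 sinα=0.9659 | (4,1) | tMaxX 1.8159 tMaxY 0.5694 | tΔX 3.8637 tΔY 1.0353
    t=0.5694 [y] (4,2) — stop
  → r_4 = 0.5694
beam 5: φ=45°, α=120°
  cosα=-0.5000 sinα=0.8660 | (4,1) | tMaxX 1.0600 tMaxY 0.6351 | tΔX 2.0000 tΔY 1.1547
    t=0.6351 [y] (4,2) — stop
  → r_5 = 0.6351
beam 6: φ=90°, α=165°
  cosα=-0.9659 sinα=0.2588 | (4,1) | tMaxX 0.5487 tMaxY 2.1250 | tΔX 1.0353 tΔY 3.8637
    t=0.5487 [x] (3,1)
    t=1.5840 [x] (2,1)
    t=2.1250 [y] (2,2)
    t=2.6192 [x] (1,2)
    t=3.6545 [x] (0,2) — stop
  → r_6 = 3.6545
beam 7: φ=135°, α=210°
  cosα=-0.8660 sinα=-0.5000 | (4,1) | tMaxX 0.6120 tMaxY 0.9000 | tΔX 1.1547 tΔY 2.0000
    t=0.6120 [x] (3,1)
    t=0.9000 [y] (3,0) — stop
  → r_7 = 0.9000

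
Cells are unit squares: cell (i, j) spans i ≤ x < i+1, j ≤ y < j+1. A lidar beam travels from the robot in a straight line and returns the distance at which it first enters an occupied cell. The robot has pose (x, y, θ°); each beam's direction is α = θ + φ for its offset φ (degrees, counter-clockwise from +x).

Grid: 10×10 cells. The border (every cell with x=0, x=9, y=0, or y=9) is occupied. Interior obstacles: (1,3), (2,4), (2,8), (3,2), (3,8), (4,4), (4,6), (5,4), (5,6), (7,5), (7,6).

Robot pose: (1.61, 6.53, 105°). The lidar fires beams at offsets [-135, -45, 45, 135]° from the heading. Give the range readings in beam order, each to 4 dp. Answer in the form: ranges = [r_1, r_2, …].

beam 1: φ=-135°, α=330°
  cosα=0.8660 sinα=-0.5000 | (1,6) | tMaxX 0.4503 tMaxY 1.0600 | tΔX 1.1547 tΔY 2.0000
    t=0.4503 [x] (2,6)
    t=1.0600 [y] (2,5)
    t=1.6050 [x] (3,5)
    t=2.7597 [x] (4,5)
    t=3.0600 [y] (4,4) — stop
  → r_1 = 3.0600
beam 2: φ=-45°, α=60°
  cosα=0.5000 sinα=0.8660 | (1,6) | tMaxX 0.7800 tMaxY 0.5427 | tΔX 2.0000 tΔY 1.1547
    t=0.5427 [y] (1,7)
    t=0.7800 [x] (2,7)
    t=1.6974 [y] (2,8) — stop
  → r_2 = 1.6974
beam 3: φ=45°, α=150°
  cosα=-0.8660 sinα=0.5000 | (1,6) | tMaxX 0.7044 tMaxY 0.9400 | tΔX 1.1547 tΔY 2.0000
    t=0.7044 [x] (0,6) — stop
  → r_3 = 0.7044
beam 4: φ=135°, α=240°
  cosα=-0.5000 sinα=-0.8660 | (1,6) | tMaxX 1.2200 tMaxY 0.6120 | tΔX 2.0000 tΔY 1.1547
    t=0.6120 [y] (1,5)
    t=1.2200 [x] (0,5) — stop
  → r_4 = 1.2200

ranges = [3.0600, 1.6974, 0.7044, 1.2200]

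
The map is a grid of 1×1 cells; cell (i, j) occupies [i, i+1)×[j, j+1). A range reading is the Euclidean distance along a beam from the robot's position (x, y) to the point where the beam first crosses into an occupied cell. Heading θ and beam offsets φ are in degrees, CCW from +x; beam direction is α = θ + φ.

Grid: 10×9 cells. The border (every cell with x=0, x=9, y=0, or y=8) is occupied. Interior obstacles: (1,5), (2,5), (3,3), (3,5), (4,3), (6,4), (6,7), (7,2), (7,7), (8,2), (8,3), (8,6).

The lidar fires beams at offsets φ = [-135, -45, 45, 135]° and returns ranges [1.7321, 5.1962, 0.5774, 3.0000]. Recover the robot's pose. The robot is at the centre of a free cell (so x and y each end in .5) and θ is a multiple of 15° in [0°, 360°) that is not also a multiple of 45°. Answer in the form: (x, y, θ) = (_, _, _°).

The pose lattice has 44·16 = 704 candidates. Test each by forward raycasting.
  (7.5, 4.5, 165°): beam 2 = 2.8868 ≠ 5.1962 ✗
  (4.5, 2.5, 195°): beam 1 = 0.5774 ≠ 1.7321 ✗
  (1.5, 4.5, 240°): beam 1 = 0.5176 ≠ 1.7321 ✗
  (3.5, 1.5, 120°): beam 1 = 1.9319 ≠ 1.7321 ✗
  …
  (4.5, 2.5, 75°): r_1=1.7321, r_2=5.1962, r_3=0.5774, r_4=3.0000 — all match ✓
Only this pose fits every beam.

(x, y, θ) = (4.5, 2.5, 75°)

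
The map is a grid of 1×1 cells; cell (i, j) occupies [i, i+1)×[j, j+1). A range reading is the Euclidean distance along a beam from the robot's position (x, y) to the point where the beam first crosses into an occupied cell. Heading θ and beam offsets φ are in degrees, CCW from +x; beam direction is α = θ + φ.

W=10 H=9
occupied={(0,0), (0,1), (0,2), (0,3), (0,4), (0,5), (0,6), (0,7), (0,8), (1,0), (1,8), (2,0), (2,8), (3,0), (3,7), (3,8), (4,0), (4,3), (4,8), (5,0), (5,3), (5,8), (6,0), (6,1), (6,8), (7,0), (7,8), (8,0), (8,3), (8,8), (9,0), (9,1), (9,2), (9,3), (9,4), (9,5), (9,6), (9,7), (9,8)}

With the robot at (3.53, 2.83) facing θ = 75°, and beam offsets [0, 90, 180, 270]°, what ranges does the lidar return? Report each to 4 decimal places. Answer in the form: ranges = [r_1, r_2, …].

ranges = [5.3524, 2.6192, 1.8946, 3.2069]

beam 1: φ=0°, α=75°
  direction (0.2588, 0.9659); cell (3,2); t to first gridline: x 1.8159, y 0.1760 (then +3.8637 / +1.0353)
    (3,3) via y @ 0.1760
    (3,4) via y @ 1.2113
    (4,4) via x @ 1.8159
    (4,5) via y @ 2.2465
    (4,6) via y @ 3.2818
    (4,7) via y @ 4.3171
    (4,8) via y @ 5.3524  # hit
  → r_1 = 5.3524
beam 2: φ=90°, α=165°
  direction (-0.9659, 0.2588); cell (3,2); t to first gridline: x 0.5487, y 0.6568 (then +1.0353 / +3.8637)
    (2,2) via x @ 0.5487
    (2,3) via y @ 0.6568
    (1,3) via x @ 1.5840
    (0,3) via x @ 2.6192  # hit
  → r_2 = 2.6192
beam 3: φ=180°, α=255°
  direction (-0.2588, -0.9659); cell (3,2); t to first gridline: x 2.0478, y 0.8593 (then +3.8637 / +1.0353)
    (3,1) via y @ 0.8593
    (3,0) via y @ 1.8946  # hit
  → r_3 = 1.8946
beam 4: φ=270°, α=345°
  direction (0.9659, -0.2588); cell (3,2); t to first gridline: x 0.4866, y 3.2069 (then +1.0353 / +3.8637)
    (4,2) via x @ 0.4866
    (5,2) via x @ 1.5219
    (6,2) via x @ 2.5571
    (6,1) via y @ 3.2069  # hit
  → r_4 = 3.2069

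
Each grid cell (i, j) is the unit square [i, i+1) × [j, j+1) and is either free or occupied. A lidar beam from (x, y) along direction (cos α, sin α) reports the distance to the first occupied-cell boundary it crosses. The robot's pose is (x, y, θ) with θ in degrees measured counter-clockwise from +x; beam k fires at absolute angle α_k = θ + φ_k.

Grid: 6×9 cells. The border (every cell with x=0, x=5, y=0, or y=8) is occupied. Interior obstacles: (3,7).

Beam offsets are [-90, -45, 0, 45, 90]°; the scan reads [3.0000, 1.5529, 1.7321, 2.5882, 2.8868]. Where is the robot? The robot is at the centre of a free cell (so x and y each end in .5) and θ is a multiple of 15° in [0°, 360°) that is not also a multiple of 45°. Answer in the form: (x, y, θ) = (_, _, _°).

Candidates: 27 free-cell centres × 16 headings = 432 poses. Raycast each; keep the one whose scan matches to 4 dp.
  (4.5, 5.5, 30°): beam 1 = 1.0000 ≠ 3.0000 ✗
  (2.5, 3.5, 330°): beam 1 = 2.8868 ≠ 3.0000 ✗
  (4.5, 7.5, 195°): beam 1 = 0.5176 ≠ 3.0000 ✗
  (2.5, 7.5, 255°): beam 1 = 1.5529 ≠ 3.0000 ✗
  (3.5, 5.5, 195°): beam 1 = 1.5529 ≠ 3.0000 ✗
  …
  (2.5, 3.5, 210°): r_1=3.0000, r_2=1.5529, r_3=1.7321, r_4=2.5882, r_5=2.8868 — all match ✓
No second candidate reproduces the full scan.

(x, y, θ) = (2.5, 3.5, 210°)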